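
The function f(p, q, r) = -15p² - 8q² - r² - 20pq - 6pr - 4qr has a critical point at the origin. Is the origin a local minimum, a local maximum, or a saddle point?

The Hessian at the origin is H = [[-30, -20, -6], [-20, -16, -4], [-6, -4, -2]].
Row-reducing H symmetrically gives the diagonal entries -30, -8/3, -4/5.
That gives 3 negative pivots.
H is negative definite, so the origin is a strict local maximum.

local maximum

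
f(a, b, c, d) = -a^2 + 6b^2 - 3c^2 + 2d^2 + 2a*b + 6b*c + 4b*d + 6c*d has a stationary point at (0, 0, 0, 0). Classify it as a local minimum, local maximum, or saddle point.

saddle point

The Hessian at the origin is H = [[-2, 2, 0, 0], [2, 12, 6, 4], [0, 6, -6, 6], [0, 4, 6, 4]].
Row-reducing H symmetrically gives the diagonal entries -2, 14, -60/7, 5.
Counting signs: 2 positive, 2 negative.
H is indefinite, so the origin is a saddle point.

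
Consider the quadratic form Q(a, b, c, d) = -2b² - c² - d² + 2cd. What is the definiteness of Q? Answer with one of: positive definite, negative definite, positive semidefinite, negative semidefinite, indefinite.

negative semidefinite

The associated matrix is A = [[0, 0, 0, 0], [0, -2, 0, 0], [0, 0, -1, 1], [0, 0, 1, -1]].
Congruent diagonalization of A (simultaneous row and column reduction) yields pivots 0, -2, -1, 0.
Counting signs: 2 negative, 2 zero.
Hence Q is negative semidefinite.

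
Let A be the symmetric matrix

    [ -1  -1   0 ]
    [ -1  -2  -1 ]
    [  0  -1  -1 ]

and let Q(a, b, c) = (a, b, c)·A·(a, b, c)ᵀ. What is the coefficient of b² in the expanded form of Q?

The coefficient of b² is the diagonal entry A[2,2] = -2.

-2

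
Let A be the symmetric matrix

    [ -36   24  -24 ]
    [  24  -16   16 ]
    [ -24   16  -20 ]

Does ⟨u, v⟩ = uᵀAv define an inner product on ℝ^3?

Symmetric row and column elimination reduces A to a congruent diagonal form with pivots -36, 0, -4.
That gives 2 negative, 1 zero pivots.
Hence Q is negative semidefinite.
⟨·,·⟩ is an inner product exactly when A is positive definite.

no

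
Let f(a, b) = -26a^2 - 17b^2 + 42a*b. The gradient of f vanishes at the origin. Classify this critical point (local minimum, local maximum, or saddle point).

local maximum

The Hessian at the origin is H = [[-52, 42], [42, -34]].
det H = -52·-34 − (42)² = 4 > 0 and H[1,1] = -52 < 0, so H is negative definite.
Therefore the origin is a local maximum.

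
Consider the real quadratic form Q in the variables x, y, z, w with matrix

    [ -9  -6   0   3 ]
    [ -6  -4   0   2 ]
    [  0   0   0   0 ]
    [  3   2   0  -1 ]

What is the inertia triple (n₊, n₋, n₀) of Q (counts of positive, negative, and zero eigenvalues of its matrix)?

(0, 1, 3)

Row-reducing A symmetrically gives the diagonal entries -9, 0, 0, 0.
That gives 1 negative, 3 zero pivots.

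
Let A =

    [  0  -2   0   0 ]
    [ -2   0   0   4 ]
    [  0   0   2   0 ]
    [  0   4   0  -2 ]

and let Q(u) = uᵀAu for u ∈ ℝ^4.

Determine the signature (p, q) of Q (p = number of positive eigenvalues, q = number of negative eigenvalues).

(2, 2)

By Sylvester's law of inertia any congruent diagonalization of A has 2 positive, 2 negative and 0 zero entries.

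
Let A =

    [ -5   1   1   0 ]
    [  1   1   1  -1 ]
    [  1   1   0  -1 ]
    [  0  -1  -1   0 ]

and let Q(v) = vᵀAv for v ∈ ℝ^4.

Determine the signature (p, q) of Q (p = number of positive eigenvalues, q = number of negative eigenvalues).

(1, 3)

An LDLᵀ factorisation of A has diagonal entries -5, 6/5, -1, -5/6.
That gives 1 positive, 3 negative pivots.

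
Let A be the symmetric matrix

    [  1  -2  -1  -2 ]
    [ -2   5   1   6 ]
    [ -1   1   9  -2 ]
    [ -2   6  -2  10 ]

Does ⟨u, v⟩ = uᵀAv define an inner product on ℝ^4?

yes

Leading principal minors: Δ_1 = 1, Δ_2 = 1, Δ_3 = 7, Δ_4 = 10.
All leading principal minors are positive, so by Sylvester's criterion Q is positive definite.
⟨·,·⟩ is an inner product exactly when A is positive definite.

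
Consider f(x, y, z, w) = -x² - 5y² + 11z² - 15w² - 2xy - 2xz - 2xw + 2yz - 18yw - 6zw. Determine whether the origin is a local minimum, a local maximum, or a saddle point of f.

saddle point

The Hessian at the origin is H = [[-2, -2, -2, -2], [-2, -10, 2, -18], [-2, 2, 22, -6], [-2, -18, -6, -30]].
Row-reducing H symmetrically gives the diagonal entries -2, -8, 26, -20/13.
Counting signs: 1 positive, 3 negative.
H is indefinite, so the origin is a saddle point.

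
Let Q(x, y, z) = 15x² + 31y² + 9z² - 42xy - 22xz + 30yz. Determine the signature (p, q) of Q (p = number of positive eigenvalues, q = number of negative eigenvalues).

(3, 0)

Write A = [[15, -21, -11], [-21, 31, 15], [-11, 15, 9]].
Row-reducing A symmetrically gives the diagonal entries 15, 8/5, 5/6.
So there are 3 positive pivots.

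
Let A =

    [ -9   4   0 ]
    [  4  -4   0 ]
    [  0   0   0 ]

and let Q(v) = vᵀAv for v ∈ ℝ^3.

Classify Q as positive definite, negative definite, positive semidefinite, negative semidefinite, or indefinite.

Congruent diagonalization of A (simultaneous row and column reduction) yields pivots -9, -20/9, 0.
Counting signs: 2 negative, 1 zero.
Hence Q is negative semidefinite.

negative semidefinite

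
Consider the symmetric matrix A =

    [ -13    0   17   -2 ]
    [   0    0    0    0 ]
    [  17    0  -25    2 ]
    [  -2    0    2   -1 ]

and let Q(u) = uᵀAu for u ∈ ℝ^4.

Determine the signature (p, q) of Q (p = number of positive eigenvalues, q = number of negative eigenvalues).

(0, 3)

Row-reducing A symmetrically gives the diagonal entries -13, 0, -36/13, -5/9.
So there are 3 negative, 1 zero pivots.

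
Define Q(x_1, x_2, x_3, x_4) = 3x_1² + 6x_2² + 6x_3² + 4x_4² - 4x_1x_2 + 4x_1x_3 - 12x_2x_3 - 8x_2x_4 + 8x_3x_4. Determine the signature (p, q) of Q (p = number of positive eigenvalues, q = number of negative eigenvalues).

Write A = [[3, -2, 2, 0], [-2, 6, -6, -4], [2, -6, 6, 4], [0, -4, 4, 4]].
Row-reducing A symmetrically gives the diagonal entries 3, 14/3, 0, 4/7.
That gives 3 positive, 1 zero pivots.

(3, 0)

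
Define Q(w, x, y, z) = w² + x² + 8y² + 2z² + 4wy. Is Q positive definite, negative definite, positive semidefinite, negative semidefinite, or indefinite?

positive definite

The associated matrix is A = [[1, 0, 2, 0], [0, 1, 0, 0], [2, 0, 8, 0], [0, 0, 0, 2]].
An LDLᵀ factorisation of A has diagonal entries 1, 1, 4, 2.
So there are 4 positive pivots.
Hence Q is positive definite.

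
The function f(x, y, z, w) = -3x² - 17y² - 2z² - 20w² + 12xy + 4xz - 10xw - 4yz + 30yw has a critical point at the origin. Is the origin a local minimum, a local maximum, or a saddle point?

saddle point

The Hessian at the origin is H = [[-6, 12, 4, -10], [12, -34, -4, 30], [4, -4, -4, 0], [-10, 30, 0, -40]].
Symmetric row and column elimination reduces H to a congruent diagonal form with pivots -6, -10, 4/15, -40.
Counting signs: 1 positive, 3 negative.
H is indefinite, so the origin is a saddle point.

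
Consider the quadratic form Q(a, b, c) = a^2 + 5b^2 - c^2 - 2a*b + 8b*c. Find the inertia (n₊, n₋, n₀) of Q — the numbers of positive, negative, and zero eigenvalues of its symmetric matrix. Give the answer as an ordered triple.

(2, 1, 0)

The associated matrix is A = [[1, -1, 0], [-1, 5, 4], [0, 4, -1]].
Applying the same elementary operations to the rows and columns of A produces a congruent diagonal matrix with entries 1, 4, -5.
So there are 2 positive, 1 negative pivots.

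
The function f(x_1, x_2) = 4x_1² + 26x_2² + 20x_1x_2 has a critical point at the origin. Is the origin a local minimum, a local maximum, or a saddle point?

local minimum

The Hessian at the origin is H = [[8, 20], [20, 52]].
det H = 8·52 − (20)² = 16 > 0 and H[1,1] = 8 > 0, so H is positive definite.
Therefore the origin is a local minimum.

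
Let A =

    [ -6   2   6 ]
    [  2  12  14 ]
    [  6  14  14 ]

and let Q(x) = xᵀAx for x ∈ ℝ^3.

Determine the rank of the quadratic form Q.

Symmetric row and column elimination reduces A to a congruent diagonal form with pivots -6, 38/3, -4/19.
So there are 1 positive, 2 negative pivots.
The rank is the number of nonzero pivots: 3.

3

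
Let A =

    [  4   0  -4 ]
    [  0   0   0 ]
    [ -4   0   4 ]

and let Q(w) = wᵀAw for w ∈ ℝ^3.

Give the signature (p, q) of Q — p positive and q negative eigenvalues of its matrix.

(1, 0)

Applying the same elementary operations to the rows and columns of A produces a congruent diagonal matrix with entries 4, 0, 0.
Counting signs: 1 positive, 2 zero.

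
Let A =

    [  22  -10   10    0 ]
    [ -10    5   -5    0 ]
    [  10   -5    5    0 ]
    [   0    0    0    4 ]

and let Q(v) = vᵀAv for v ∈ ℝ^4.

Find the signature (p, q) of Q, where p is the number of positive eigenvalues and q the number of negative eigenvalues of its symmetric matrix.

(3, 0)

Symmetric row and column elimination reduces A to a congruent diagonal form with pivots 22, 5/11, 0, 4.
So there are 3 positive, 1 zero pivots.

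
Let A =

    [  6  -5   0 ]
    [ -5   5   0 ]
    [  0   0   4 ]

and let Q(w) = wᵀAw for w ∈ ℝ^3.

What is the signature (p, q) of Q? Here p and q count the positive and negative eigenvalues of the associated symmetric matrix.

(3, 0)

Congruent diagonalization of A (simultaneous row and column reduction) yields pivots 6, 5/6, 4.
Counting signs: 3 positive.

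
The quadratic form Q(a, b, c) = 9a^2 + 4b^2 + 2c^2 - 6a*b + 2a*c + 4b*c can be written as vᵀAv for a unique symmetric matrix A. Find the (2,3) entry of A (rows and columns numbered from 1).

The coefficient of b·c in Q is 4. For a symmetric A this equals A[2,3] + A[3,2] = 2·A[2,3].
So A[2,3] = 4/2 = 2.

2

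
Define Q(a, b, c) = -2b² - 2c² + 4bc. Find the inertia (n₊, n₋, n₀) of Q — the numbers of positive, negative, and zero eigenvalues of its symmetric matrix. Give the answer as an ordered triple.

The symmetric matrix is A = [[0, 0, 0], [0, -2, 2], [0, 2, -2]].
Congruent diagonalization of A (simultaneous row and column reduction) yields pivots 0, -2, 0.
Counting signs: 1 negative, 2 zero.

(0, 1, 2)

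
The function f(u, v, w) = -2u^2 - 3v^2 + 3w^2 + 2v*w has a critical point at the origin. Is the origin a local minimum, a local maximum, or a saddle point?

The Hessian at the origin is H = [[-4, 0, 0], [0, -6, 2], [0, 2, 6]].
Symmetric row and column elimination reduces H to a congruent diagonal form with pivots -4, -6, 20/3.
That gives 1 positive, 2 negative pivots.
H is indefinite, so the origin is a saddle point.

saddle point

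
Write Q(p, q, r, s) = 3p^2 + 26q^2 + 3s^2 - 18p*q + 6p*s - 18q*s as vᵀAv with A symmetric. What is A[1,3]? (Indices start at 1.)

0

The coefficient of p·r in Q is 0. For a symmetric A this equals A[1,3] + A[3,1] = 2·A[1,3].
So A[1,3] = 0/2 = 0.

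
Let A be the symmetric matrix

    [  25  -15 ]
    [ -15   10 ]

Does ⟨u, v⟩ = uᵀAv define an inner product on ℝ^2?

For the 2×2 matrix [[25, -15], [-15, 10]]: det = 25·10 − (-15)² = 25, trace = 35.
det > 0 so both eigenvalues share the sign of the trace; trace = 35 > 0 ⇒ both positive.
⟨·,·⟩ is an inner product exactly when A is positive definite.

yes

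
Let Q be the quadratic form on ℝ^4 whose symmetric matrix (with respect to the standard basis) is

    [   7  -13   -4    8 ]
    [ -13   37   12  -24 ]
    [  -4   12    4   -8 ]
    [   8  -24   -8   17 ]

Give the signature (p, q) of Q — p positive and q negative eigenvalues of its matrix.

An LDLᵀ factorisation of A has diagonal entries 7, 90/7, 4/45, 1.
Counting signs: 4 positive.

(4, 0)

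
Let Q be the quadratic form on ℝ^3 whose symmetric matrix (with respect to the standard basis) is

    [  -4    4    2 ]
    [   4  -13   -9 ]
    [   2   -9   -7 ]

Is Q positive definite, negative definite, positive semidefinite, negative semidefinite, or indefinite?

negative definite

Applying the same elementary operations to the rows and columns of A produces a congruent diagonal matrix with entries -4, -9, -5/9.
That gives 3 negative pivots.
Hence Q is negative definite.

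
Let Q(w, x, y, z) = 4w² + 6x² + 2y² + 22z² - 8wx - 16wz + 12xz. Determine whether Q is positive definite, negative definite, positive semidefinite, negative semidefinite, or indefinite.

The symmetric matrix is A = [[4, -4, 0, -8], [-4, 6, 0, 6], [0, 0, 2, 0], [-8, 6, 0, 22]].
Row-reducing A symmetrically gives the diagonal entries 4, 2, 2, 4.
So there are 4 positive pivots.
Hence Q is positive definite.

positive definite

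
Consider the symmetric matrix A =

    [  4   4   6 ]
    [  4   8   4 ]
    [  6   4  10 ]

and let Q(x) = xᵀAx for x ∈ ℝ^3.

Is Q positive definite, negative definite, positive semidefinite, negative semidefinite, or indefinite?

positive semidefinite

Row-reducing A symmetrically gives the diagonal entries 4, 4, 0.
So there are 2 positive, 1 zero pivots.
Hence Q is positive semidefinite.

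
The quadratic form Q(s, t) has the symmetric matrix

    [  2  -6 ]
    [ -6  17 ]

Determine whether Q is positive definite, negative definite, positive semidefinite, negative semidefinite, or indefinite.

Symmetric row and column elimination reduces A to a congruent diagonal form with pivots 2, -1.
So there are 1 positive, 1 negative pivots.
Hence Q is indefinite.

indefinite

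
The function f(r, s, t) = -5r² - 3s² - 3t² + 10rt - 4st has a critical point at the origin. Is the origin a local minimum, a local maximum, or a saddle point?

saddle point

The Hessian at the origin is H = [[-10, 0, 10], [0, -6, -4], [10, -4, -6]].
An LDLᵀ factorisation of H has diagonal entries -10, -6, 20/3.
That gives 1 positive, 2 negative pivots.
H is indefinite, so the origin is a saddle point.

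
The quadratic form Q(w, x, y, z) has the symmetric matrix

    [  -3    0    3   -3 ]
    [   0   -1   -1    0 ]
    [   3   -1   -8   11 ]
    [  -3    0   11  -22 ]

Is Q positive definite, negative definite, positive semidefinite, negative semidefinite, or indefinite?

Leading principal minors: Δ_1 = -3, Δ_2 = 3, Δ_3 = -12, Δ_4 = 36.
The signs alternate starting with Δ_1 < 0, so by Sylvester's criterion Q is negative definite.

negative definite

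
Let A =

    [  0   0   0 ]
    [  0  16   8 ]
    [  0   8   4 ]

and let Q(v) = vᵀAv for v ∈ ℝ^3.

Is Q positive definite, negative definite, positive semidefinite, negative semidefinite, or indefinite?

positive semidefinite

Congruent diagonalization of A (simultaneous row and column reduction) yields pivots 0, 16, 0.
Counting signs: 1 positive, 2 zero.
Hence Q is positive semidefinite.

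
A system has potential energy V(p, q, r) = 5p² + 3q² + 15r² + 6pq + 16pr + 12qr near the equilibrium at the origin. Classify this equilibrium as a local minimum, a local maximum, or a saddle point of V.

local minimum

The Hessian at the origin is H = [[10, 6, 16], [6, 6, 12], [16, 12, 30]].
Symmetric row and column elimination reduces H to a congruent diagonal form with pivots 10, 12/5, 2.
Counting signs: 3 positive.
H is positive definite, so the origin is a strict local minimum.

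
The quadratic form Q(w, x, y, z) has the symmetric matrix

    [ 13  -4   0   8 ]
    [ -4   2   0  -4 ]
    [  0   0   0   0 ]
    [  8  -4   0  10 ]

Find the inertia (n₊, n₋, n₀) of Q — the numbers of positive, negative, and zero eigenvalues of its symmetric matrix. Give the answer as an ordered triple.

(3, 0, 1)

Symmetric row and column elimination reduces A to a congruent diagonal form with pivots 13, 10/13, 0, 2.
Counting signs: 3 positive, 1 zero.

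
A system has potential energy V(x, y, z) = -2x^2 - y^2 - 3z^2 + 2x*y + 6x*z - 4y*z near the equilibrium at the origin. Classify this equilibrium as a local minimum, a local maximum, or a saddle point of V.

The Hessian at the origin is H = [[-4, 2, 6], [2, -2, -4], [6, -4, -6]].
Symmetric row and column elimination reduces H to a congruent diagonal form with pivots -4, -1, 4.
That gives 1 positive, 2 negative pivots.
H is indefinite, so the origin is a saddle point.

saddle point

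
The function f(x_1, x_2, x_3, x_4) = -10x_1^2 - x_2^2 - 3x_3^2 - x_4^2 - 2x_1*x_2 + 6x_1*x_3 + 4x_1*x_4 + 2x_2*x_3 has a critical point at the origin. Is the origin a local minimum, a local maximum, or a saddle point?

The Hessian at the origin is H = [[-20, -2, 6, 4], [-2, -2, 2, 0], [6, 2, -6, 0], [4, 0, 0, -2]].
Symmetric row and column elimination reduces H to a congruent diagonal form with pivots -20, -9/5, -28/9, -6/7.
That gives 4 negative pivots.
H is negative definite, so the origin is a strict local maximum.

local maximum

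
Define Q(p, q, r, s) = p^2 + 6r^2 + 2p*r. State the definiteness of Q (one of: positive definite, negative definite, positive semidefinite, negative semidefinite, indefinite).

positive semidefinite

The associated matrix is A = [[1, 0, 1, 0], [0, 0, 0, 0], [1, 0, 6, 0], [0, 0, 0, 0]].
Symmetric row and column elimination reduces A to a congruent diagonal form with pivots 1, 0, 5, 0.
That gives 2 positive, 2 zero pivots.
Hence Q is positive semidefinite.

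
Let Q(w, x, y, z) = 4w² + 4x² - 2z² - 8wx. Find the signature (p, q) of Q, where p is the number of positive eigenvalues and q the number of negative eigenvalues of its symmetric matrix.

(1, 1)

The symmetric matrix is A = [[4, -4, 0, 0], [-4, 4, 0, 0], [0, 0, 0, 0], [0, 0, 0, -2]].
Congruent diagonalization of A (simultaneous row and column reduction) yields pivots 4, 0, 0, -2.
Counting signs: 1 positive, 1 negative, 2 zero.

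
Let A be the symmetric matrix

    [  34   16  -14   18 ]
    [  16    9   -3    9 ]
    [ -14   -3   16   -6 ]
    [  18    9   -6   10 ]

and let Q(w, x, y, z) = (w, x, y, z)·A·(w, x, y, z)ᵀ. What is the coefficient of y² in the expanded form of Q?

16

The coefficient of y² is the diagonal entry A[3,3] = 16.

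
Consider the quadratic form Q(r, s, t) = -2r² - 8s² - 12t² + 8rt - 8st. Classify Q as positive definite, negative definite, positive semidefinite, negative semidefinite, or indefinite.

negative definite

Write A = [[-2, 0, 4], [0, -8, -4], [4, -4, -12]].
Row-reducing A symmetrically gives the diagonal entries -2, -8, -2.
Counting signs: 3 negative.
Hence Q is negative definite.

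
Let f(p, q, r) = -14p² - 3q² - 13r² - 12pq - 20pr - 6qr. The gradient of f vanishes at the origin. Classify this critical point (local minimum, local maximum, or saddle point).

The Hessian at the origin is H = [[-28, -12, -20], [-12, -6, -6], [-20, -6, -26]].
Row-reducing H symmetrically gives the diagonal entries -28, -6/7, -4.
That gives 3 negative pivots.
H is negative definite, so the origin is a strict local maximum.

local maximum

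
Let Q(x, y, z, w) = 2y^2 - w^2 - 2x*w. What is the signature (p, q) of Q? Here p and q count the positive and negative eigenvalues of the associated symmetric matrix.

(2, 1)

The symmetric matrix is A = [[0, 0, 0, -1], [0, 2, 0, 0], [0, 0, 0, 0], [-1, 0, 0, -1]].
By Sylvester's law of inertia any congruent diagonalization of A has 2 positive, 1 negative and 1 zero entries.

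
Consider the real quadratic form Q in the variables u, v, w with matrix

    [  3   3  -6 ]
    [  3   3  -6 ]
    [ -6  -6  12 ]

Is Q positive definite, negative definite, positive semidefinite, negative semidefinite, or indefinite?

positive semidefinite

Applying the same elementary operations to the rows and columns of A produces a congruent diagonal matrix with entries 3, 0, 0.
Counting signs: 1 positive, 2 zero.
Hence Q is positive semidefinite.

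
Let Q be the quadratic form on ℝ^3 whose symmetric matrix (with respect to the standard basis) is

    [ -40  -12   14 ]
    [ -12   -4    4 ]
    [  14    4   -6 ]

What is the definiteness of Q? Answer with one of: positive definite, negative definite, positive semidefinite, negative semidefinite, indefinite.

An LDLᵀ factorisation of A has diagonal entries -40, -2/5, -1.
So there are 3 negative pivots.
Hence Q is negative definite.

negative definite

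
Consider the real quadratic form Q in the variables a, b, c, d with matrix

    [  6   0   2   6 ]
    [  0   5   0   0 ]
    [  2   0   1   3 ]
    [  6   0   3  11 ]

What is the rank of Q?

4

An LDLᵀ factorisation of A has diagonal entries 6, 5, 1/3, 2.
Counting signs: 4 positive.
The rank is the number of nonzero pivots: 4.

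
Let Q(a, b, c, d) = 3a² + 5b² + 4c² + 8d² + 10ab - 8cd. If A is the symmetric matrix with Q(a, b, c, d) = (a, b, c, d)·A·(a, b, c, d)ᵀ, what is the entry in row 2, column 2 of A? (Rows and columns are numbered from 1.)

5

The coefficient of b² in Q is 5, and that is exactly A[2,2].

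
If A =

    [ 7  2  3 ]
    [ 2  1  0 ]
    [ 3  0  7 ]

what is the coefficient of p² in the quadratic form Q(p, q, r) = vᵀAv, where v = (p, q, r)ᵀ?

The coefficient of p² is the diagonal entry A[1,1] = 7.

7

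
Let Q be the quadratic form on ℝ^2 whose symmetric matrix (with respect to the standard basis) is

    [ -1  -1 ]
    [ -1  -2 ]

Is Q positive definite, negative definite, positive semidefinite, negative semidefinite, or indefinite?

negative definite

An LDLᵀ factorisation of A has diagonal entries -1, -1.
Counting signs: 2 negative.
Hence Q is negative definite.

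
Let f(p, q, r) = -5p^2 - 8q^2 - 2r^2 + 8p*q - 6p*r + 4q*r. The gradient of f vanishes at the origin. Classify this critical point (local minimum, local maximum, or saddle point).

The Hessian at the origin is H = [[-10, 8, -6], [8, -16, 4], [-6, 4, -4]].
Row-reducing H symmetrically gives the diagonal entries -10, -48/5, -1/3.
That gives 3 negative pivots.
H is negative definite, so the origin is a strict local maximum.

local maximum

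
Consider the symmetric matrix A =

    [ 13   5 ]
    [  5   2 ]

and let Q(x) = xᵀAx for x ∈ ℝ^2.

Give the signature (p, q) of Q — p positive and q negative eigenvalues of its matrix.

An LDLᵀ factorisation of A has diagonal entries 13, 1/13.
Counting signs: 2 positive.

(2, 0)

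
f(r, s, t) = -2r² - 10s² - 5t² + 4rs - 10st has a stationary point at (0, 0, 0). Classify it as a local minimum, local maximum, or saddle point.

The Hessian at the origin is H = [[-4, 4, 0], [4, -20, -10], [0, -10, -10]].
An LDLᵀ factorisation of H has diagonal entries -4, -16, -15/4.
So there are 3 negative pivots.
H is negative definite, so the origin is a strict local maximum.

local maximum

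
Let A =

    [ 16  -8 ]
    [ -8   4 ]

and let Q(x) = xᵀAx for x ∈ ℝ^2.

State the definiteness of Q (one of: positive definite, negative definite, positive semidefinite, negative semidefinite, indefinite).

positive semidefinite

For the 2×2 matrix [[16, -8], [-8, 4]]: det = 16·4 − (-8)² = 0, trace = 20.
det = 0 so one eigenvalue is zero; the form is semidefinite with the sign of the trace.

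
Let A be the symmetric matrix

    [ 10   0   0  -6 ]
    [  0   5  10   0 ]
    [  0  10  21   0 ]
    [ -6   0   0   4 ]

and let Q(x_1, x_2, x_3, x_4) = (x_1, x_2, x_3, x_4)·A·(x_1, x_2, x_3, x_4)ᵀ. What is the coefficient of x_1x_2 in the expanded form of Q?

0

The coefficient of x_1x_2 is A[1,2] + A[2,1] = 2·0 = 0.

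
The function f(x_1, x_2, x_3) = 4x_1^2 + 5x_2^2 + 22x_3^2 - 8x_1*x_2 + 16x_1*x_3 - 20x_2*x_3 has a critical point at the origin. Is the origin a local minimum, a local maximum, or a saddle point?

The Hessian at the origin is H = [[8, -8, 16], [-8, 10, -20], [16, -20, 44]].
Applying the same elementary operations to the rows and columns of H produces a congruent diagonal matrix with entries 8, 2, 4.
So there are 3 positive pivots.
H is positive definite, so the origin is a strict local minimum.

local minimum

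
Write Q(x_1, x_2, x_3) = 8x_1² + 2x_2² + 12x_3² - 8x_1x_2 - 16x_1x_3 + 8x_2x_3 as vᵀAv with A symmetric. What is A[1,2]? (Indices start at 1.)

The coefficient of x_1·x_2 in Q is -8. For a symmetric A this equals A[1,2] + A[2,1] = 2·A[1,2].
So A[1,2] = -8/2 = -4.

-4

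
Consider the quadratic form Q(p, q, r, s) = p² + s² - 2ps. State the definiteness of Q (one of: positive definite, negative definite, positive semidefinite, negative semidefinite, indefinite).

positive semidefinite

Write A = [[1, 0, 0, -1], [0, 0, 0, 0], [0, 0, 0, 0], [-1, 0, 0, 1]].
Congruent diagonalization of A (simultaneous row and column reduction) yields pivots 1, 0, 0, 0.
Counting signs: 1 positive, 3 zero.
Hence Q is positive semidefinite.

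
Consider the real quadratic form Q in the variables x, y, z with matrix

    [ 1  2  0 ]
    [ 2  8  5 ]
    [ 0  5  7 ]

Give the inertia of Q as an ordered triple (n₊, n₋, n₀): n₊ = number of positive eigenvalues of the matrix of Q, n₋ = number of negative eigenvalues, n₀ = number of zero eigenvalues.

(3, 0, 0)

Applying the same elementary operations to the rows and columns of A produces a congruent diagonal matrix with entries 1, 4, 3/4.
That gives 3 positive pivots.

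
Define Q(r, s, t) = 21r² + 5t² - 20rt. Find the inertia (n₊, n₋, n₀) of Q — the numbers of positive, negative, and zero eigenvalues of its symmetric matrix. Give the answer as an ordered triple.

The symmetric matrix is A = [[21, 0, -10], [0, 0, 0], [-10, 0, 5]].
Applying the same elementary operations to the rows and columns of A produces a congruent diagonal matrix with entries 21, 0, 5/21.
That gives 2 positive, 1 zero pivots.

(2, 0, 1)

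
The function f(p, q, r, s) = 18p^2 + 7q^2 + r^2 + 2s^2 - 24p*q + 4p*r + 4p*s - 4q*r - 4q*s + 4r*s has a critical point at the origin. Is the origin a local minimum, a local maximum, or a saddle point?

The Hessian at the origin is H = [[36, -24, 4, 4], [-24, 14, -4, -4], [4, -4, 2, 4], [4, -4, 4, 4]].
Applying the same elementary operations to the rows and columns of H produces a congruent diagonal matrix with entries 36, -2, 22/9, -40/11.
That gives 2 positive, 2 negative pivots.
H is indefinite, so the origin is a saddle point.

saddle point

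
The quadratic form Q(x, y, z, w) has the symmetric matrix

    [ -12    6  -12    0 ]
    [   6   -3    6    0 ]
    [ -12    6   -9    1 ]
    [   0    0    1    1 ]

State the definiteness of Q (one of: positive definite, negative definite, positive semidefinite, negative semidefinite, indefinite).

Congruent diagonalization of A (simultaneous row and column reduction) yields pivots -12, 0, 3, 2/3.
So there are 2 positive, 1 negative, 1 zero pivots.
Hence Q is indefinite.

indefinite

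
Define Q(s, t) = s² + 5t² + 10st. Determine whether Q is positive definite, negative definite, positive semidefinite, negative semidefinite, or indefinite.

indefinite

The associated matrix is A = [[1, 5], [5, 5]].
Symmetric row and column elimination reduces A to a congruent diagonal form with pivots 1, -20.
So there are 1 positive, 1 negative pivots.
Hence Q is indefinite.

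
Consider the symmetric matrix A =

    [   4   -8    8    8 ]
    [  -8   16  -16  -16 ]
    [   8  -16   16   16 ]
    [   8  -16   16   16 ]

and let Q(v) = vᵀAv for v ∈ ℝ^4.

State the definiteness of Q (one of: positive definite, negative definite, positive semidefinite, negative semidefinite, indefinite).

Symmetric row and column elimination reduces A to a congruent diagonal form with pivots 4, 0, 0, 0.
So there are 1 positive, 3 zero pivots.
Hence Q is positive semidefinite.

positive semidefinite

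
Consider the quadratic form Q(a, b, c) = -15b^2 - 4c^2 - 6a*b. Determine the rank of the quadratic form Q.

3

The symmetric matrix is A = [[0, -3, 0], [-3, -15, 0], [0, 0, -4]].
Row reduction of A gives 3 nonzero rows, so rank A = 3.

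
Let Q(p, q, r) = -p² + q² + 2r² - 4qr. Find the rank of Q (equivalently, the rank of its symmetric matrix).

3

The symmetric matrix is A = [[-1, 0, 0], [0, 1, -2], [0, -2, 2]].
Symmetric row and column elimination reduces A to a congruent diagonal form with pivots -1, 1, -2.
Counting signs: 1 positive, 2 negative.
The rank is the number of nonzero pivots: 3.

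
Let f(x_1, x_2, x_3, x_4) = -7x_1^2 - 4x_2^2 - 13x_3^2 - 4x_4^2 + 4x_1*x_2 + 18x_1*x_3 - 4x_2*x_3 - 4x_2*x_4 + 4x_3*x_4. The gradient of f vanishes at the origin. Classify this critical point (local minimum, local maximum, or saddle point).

local maximum

The Hessian at the origin is H = [[-14, 4, 18, 0], [4, -8, -4, -4], [18, -4, -26, 4], [0, -4, 4, -8]].
Congruent diagonalization of H (simultaneous row and column reduction) yields pivots -14, -48/7, -8/3, -3/2.
Counting signs: 4 negative.
H is negative definite, so the origin is a strict local maximum.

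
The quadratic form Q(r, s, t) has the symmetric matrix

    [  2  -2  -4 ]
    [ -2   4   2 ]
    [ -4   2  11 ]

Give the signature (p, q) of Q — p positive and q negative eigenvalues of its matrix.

Congruent diagonalization of A (simultaneous row and column reduction) yields pivots 2, 2, 1.
Counting signs: 3 positive.

(3, 0)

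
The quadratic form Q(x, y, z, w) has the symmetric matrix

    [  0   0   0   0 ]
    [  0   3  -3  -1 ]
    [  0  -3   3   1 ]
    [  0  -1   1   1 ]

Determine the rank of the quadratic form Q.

Symmetric row and column elimination reduces A to a congruent diagonal form with pivots 0, 3, 0, 2/3.
That gives 2 positive, 2 zero pivots.
The rank is the number of nonzero pivots: 2.

2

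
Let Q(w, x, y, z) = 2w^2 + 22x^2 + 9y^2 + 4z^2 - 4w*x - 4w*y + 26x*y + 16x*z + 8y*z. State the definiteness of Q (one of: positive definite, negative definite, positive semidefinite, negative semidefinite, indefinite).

The symmetric matrix is A = [[2, -2, -2, 0], [-2, 22, 13, 8], [-2, 13, 9, 4], [0, 8, 4, 4]].
Applying the same elementary operations to the rows and columns of A produces a congruent diagonal matrix with entries 2, 20, 19/20, 12/19.
Counting signs: 4 positive.
Hence Q is positive definite.

positive definite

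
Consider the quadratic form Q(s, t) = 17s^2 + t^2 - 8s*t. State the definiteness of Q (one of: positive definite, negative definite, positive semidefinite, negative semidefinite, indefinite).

positive definite

The symmetric matrix is A = [[17, -4], [-4, 1]].
Row-reducing A symmetrically gives the diagonal entries 17, 1/17.
So there are 2 positive pivots.
Hence Q is positive definite.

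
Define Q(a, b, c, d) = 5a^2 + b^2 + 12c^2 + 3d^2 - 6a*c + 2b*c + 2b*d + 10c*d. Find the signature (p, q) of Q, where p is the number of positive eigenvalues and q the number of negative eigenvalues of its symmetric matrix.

The symmetric matrix is A = [[5, 0, -3, 0], [0, 1, 1, 1], [-3, 1, 12, 5], [0, 1, 5, 3]].
An LDLᵀ factorisation of A has diagonal entries 5, 1, 46/5, 6/23.
So there are 4 positive pivots.

(4, 0)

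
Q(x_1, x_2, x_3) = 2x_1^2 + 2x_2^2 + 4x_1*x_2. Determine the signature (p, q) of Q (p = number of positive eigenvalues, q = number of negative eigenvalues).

Write A = [[2, 2, 0], [2, 2, 0], [0, 0, 0]].
Row-reducing A symmetrically gives the diagonal entries 2, 0, 0.
Counting signs: 1 positive, 2 zero.

(1, 0)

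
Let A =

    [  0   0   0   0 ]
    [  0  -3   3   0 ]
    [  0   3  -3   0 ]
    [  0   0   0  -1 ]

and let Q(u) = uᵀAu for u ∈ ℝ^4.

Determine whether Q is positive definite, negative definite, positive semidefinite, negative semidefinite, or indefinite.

negative semidefinite

Symmetric row and column elimination reduces A to a congruent diagonal form with pivots 0, -3, 0, -1.
So there are 2 negative, 2 zero pivots.
Hence Q is negative semidefinite.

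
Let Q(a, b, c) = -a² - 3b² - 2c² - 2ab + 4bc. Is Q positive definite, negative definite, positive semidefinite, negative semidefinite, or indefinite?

negative semidefinite

The symmetric matrix is A = [[-1, -1, 0], [-1, -3, 2], [0, 2, -2]].
Congruent diagonalization of A (simultaneous row and column reduction) yields pivots -1, -2, 0.
That gives 2 negative, 1 zero pivots.
Hence Q is negative semidefinite.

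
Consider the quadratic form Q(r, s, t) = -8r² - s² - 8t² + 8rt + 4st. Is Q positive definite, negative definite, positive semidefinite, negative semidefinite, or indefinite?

negative definite

The symmetric matrix of Q is A = [[-8, 0, 4], [0, -1, 2], [4, 2, -8]].
Leading principal minors: Δ_1 = -8, Δ_2 = 8, Δ_3 = -16.
The signs alternate starting with Δ_1 < 0, so by Sylvester's criterion Q is negative definite.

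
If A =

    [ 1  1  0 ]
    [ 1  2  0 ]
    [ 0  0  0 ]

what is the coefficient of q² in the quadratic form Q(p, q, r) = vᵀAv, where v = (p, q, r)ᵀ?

The coefficient of q² is the diagonal entry A[2,2] = 2.

2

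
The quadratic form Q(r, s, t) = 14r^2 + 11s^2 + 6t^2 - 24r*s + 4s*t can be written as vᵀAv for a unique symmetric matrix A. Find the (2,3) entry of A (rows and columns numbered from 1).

The coefficient of s·t in Q is 4. For a symmetric A this equals A[2,3] + A[3,2] = 2·A[2,3].
So A[2,3] = 4/2 = 2.

2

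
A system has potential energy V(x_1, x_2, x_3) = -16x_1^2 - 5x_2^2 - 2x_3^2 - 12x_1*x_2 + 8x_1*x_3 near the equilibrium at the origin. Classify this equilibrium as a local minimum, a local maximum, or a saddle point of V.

The Hessian at the origin is H = [[-32, -12, 8], [-12, -10, 0], [8, 0, -4]].
An LDLᵀ factorisation of H has diagonal entries -32, -11/2, -4/11.
That gives 3 negative pivots.
H is negative definite, so the origin is a strict local maximum.

local maximum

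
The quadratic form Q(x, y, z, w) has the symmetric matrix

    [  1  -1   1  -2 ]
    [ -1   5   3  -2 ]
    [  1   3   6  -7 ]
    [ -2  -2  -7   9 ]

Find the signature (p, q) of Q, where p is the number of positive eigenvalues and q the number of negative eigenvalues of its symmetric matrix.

(3, 0)

Congruent diagonalization of A (simultaneous row and column reduction) yields pivots 1, 4, 1, 0.
So there are 3 positive, 1 zero pivots.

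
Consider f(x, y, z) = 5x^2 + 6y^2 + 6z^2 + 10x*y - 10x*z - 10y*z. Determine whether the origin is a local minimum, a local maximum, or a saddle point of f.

local minimum

The Hessian at the origin is H = [[10, 10, -10], [10, 12, -10], [-10, -10, 12]].
Symmetric row and column elimination reduces H to a congruent diagonal form with pivots 10, 2, 2.
So there are 3 positive pivots.
H is positive definite, so the origin is a strict local minimum.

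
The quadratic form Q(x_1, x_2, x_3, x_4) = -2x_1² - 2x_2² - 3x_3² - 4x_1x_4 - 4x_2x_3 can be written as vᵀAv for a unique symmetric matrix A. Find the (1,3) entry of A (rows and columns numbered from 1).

The coefficient of x_1·x_3 in Q is 0. For a symmetric A this equals A[1,3] + A[3,1] = 2·A[1,3].
So A[1,3] = 0/2 = 0.

0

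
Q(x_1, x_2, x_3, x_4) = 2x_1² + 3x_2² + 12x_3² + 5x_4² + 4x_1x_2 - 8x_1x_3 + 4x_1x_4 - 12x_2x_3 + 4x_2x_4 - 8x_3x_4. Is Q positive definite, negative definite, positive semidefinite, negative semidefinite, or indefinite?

The associated matrix is A = [[2, 2, -4, 2], [2, 3, -6, 2], [-4, -6, 12, -4], [2, 2, -4, 5]].
Congruent diagonalization of A (simultaneous row and column reduction) yields pivots 2, 1, 0, 3.
Counting signs: 3 positive, 1 zero.
Hence Q is positive semidefinite.

positive semidefinite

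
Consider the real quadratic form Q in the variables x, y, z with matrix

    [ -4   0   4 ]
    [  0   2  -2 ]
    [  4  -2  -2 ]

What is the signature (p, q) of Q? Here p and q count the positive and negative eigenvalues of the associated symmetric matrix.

Symmetric row and column elimination reduces A to a congruent diagonal form with pivots -4, 2, 0.
That gives 1 positive, 1 negative, 1 zero pivots.

(1, 1)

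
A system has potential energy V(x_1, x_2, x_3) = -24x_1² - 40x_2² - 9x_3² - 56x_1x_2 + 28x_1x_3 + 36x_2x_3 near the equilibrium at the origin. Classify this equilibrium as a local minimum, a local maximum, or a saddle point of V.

The Hessian at the origin is H = [[-48, -56, 28], [-56, -80, 36], [28, 36, -18]].
Congruent diagonalization of H (simultaneous row and column reduction) yields pivots -48, -44/3, -10/11.
So there are 3 negative pivots.
H is negative definite, so the origin is a strict local maximum.

local maximum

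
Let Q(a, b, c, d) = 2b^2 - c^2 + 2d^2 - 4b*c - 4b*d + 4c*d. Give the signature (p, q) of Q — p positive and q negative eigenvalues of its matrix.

(1, 1)

The associated matrix is A = [[0, 0, 0, 0], [0, 2, -2, -2], [0, -2, -1, 2], [0, -2, 2, 2]].
Symmetric row and column elimination reduces A to a congruent diagonal form with pivots 0, 2, -3, 0.
Counting signs: 1 positive, 1 negative, 2 zero.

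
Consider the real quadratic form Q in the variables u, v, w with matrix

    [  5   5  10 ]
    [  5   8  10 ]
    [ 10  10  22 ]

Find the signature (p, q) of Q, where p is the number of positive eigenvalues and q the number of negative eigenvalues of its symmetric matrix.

Applying the same elementary operations to the rows and columns of A produces a congruent diagonal matrix with entries 5, 3, 2.
That gives 3 positive pivots.

(3, 0)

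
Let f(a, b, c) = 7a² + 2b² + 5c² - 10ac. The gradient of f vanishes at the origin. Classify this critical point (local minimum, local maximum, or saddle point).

The Hessian at the origin is H = [[14, 0, -10], [0, 4, 0], [-10, 0, 10]].
Applying the same elementary operations to the rows and columns of H produces a congruent diagonal matrix with entries 14, 4, 20/7.
So there are 3 positive pivots.
H is positive definite, so the origin is a strict local minimum.

local minimum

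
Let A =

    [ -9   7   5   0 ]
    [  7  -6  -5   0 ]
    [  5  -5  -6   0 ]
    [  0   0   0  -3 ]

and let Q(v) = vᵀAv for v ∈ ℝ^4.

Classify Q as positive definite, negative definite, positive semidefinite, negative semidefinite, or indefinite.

Congruent diagonalization of A (simultaneous row and column reduction) yields pivots -9, -5/9, -1, -3.
Counting signs: 4 negative.
Hence Q is negative definite.

negative definite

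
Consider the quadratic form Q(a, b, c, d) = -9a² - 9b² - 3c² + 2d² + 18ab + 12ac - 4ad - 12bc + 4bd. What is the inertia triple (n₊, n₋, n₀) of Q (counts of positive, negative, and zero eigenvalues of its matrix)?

(2, 1, 1)

Write A = [[-9, 9, 6, -2], [9, -9, -6, 2], [6, -6, -3, 0], [-2, 2, 0, 2]].
Row-reducing A symmetrically gives the diagonal entries -9, 0, 1, 2/3.
So there are 2 positive, 1 negative, 1 zero pivots.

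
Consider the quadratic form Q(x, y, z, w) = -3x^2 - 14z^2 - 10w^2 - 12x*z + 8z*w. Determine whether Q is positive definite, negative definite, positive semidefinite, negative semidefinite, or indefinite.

The associated matrix is A = [[-3, 0, -6, 0], [0, 0, 0, 0], [-6, 0, -14, 4], [0, 0, 4, -10]].
Applying the same elementary operations to the rows and columns of A produces a congruent diagonal matrix with entries -3, 0, -2, -2.
That gives 3 negative, 1 zero pivots.
Hence Q is negative semidefinite.

negative semidefinite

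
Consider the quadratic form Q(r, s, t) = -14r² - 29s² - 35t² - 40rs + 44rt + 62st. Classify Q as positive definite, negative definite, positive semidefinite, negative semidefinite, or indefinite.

The associated matrix is A = [[-14, -20, 22], [-20, -29, 31], [22, 31, -35]].
Congruent diagonalization of A (simultaneous row and column reduction) yields pivots -14, -3/7, 0.
So there are 2 negative, 1 zero pivots.
Hence Q is negative semidefinite.

negative semidefinite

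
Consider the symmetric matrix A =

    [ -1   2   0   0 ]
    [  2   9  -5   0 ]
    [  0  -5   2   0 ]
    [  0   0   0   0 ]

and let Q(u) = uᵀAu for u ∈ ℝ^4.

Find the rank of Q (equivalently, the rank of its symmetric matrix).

Symmetric row and column elimination reduces A to a congruent diagonal form with pivots -1, 13, 1/13, 0.
That gives 2 positive, 1 negative, 1 zero pivots.
The rank is the number of nonzero pivots: 3.

3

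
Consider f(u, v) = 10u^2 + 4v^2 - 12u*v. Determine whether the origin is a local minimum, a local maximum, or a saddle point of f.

local minimum

The Hessian at the origin is H = [[20, -12], [-12, 8]].
det H = 20·8 − (-12)² = 16 > 0 and H[1,1] = 20 > 0, so H is positive definite.
Therefore the origin is a local minimum.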